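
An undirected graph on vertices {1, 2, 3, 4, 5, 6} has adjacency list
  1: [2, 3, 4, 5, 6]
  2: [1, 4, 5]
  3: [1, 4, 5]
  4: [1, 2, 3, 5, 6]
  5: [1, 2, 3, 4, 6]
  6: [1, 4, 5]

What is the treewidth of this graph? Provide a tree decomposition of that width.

The largest bag has 4 vertices, giving width 3; this decomposition certifies tw(G) ≤ 3. For the lower bound, the 4 vertices {1, 2, 4, 5} are pairwise adjacent, and any tree decomposition puts a clique entirely inside one bag — forcing width ≥ 3. The upper and lower bounds meet at 3, so that is the treewidth.

Treewidth 3.
One such decomposition:
Bags: B1 = {1, 3, 4, 5}  B2 = {1, 4, 5, 6}  B3 = {1, 2, 4, 5}
Tree: B1–B2, B1–B3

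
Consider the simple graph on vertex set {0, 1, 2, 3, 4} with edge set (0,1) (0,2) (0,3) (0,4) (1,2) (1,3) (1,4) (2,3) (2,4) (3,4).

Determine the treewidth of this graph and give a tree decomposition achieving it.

Treewidth 4.
One such decomposition:
Bags: B1 = {0, 1, 2, 3, 4}
Tree: (single bag)

With just one bag of size 5, the width is 5 − 1 = 4, so tw(G) ≤ 4. On the other hand G contains the 5-clique {0, 1, 2, 3, 4}. A clique must lie in a single bag of any decomposition, so no decomposition can have width below 4. Hence tw(G) = 4 exactly.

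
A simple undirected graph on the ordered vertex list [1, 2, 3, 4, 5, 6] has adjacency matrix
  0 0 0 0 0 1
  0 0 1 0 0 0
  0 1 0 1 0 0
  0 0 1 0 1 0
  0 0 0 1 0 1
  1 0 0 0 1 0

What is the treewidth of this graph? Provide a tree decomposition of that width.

Treewidth 1.
One such decomposition:
Bags: B1 = {1, 6}  B2 = {5, 6}  B3 = {4, 5}  B4 = {3, 4}  B5 = {2, 3}
Tree: B1–B2, B2–B3, B3–B4, B4–B5

The largest bag has 2 vertices, giving width 1; this decomposition certifies tw(G) ≤ 1. Since G has at least one edge (e.g. 1–6), it is not an edgeless graph, so tw(G) ≥ 1. Therefore the treewidth is 1.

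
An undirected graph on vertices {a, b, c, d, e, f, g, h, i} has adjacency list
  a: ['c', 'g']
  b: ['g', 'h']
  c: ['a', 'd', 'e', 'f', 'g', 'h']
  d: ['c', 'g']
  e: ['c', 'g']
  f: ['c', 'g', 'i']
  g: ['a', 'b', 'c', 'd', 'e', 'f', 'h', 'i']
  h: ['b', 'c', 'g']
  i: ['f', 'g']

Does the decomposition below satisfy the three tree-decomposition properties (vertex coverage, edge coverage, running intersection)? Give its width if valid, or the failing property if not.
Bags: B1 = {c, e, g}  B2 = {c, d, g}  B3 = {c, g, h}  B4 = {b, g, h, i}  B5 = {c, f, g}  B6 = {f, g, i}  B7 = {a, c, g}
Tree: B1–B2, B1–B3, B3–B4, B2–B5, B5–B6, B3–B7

No — bags containing vertex i are not connected in the tree.

A tree decomposition must satisfy three properties: every vertex lies in some bag; for every edge, both endpoints lie together in some bag; and for every vertex, the bags containing it form a connected subtree. Here bags containing vertex i are not connected in the tree, so the decomposition is invalid.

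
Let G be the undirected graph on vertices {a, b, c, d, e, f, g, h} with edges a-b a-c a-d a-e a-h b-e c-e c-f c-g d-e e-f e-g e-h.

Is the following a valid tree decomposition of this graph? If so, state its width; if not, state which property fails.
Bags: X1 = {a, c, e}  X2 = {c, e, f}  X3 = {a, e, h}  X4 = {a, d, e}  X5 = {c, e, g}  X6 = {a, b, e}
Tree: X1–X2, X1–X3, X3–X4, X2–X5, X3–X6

Yes; width 2.

Vertex coverage: the bags together contain {a, b, c, d, e, f, g, h}, the full vertex set. Edge coverage: each edge of G has both endpoints in at least one bag. Running intersection: for every vertex, the bags containing it form a connected subtree. All three properties hold, so this is a valid tree decomposition of width max|bag| − 1 = 2, and hence tw(G) ≤ 2.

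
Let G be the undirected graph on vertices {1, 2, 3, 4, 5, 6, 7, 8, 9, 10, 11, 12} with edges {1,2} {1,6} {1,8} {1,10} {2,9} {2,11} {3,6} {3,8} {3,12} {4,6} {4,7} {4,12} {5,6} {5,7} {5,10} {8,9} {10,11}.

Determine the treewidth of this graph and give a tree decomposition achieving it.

Treewidth 3.
One optimal decomposition is:
Bags: B1 = {2, 9, 10, 11}  B2 = {1, 2, 9, 10}  B3 = {1, 8, 9, 10}  B4 = {1, 5, 8, 10}  B5 = {1, 5, 6, 8}  B6 = {3, 5, 6, 8}  B7 = {3, 5, 6, 7}  B8 = {3, 4, 6, 7}  B9 = {3, 4, 7, 12}
Tree: B1–B2, B2–B3, B3–B4, B4–B5, B5–B6, B6–B7, B7–B8, B8–B9

Every bag has size at most 4, so the width is 4 − 1 = 3 and tw(G) ≤ 3. For the lower bound: the 4 vertex sets {2,9,11}, {10}, {1}, {3,5,6,8} are disjoint, each induces a connected subgraph, and every pair is joined by at least one edge of G. Contracting each set to a single vertex therefore yields K_{4} as a minor, and since treewidth is minor-monotone, tw(G) ≥ tw(K_{4}) = 3. Hence tw(G) = 3 exactly.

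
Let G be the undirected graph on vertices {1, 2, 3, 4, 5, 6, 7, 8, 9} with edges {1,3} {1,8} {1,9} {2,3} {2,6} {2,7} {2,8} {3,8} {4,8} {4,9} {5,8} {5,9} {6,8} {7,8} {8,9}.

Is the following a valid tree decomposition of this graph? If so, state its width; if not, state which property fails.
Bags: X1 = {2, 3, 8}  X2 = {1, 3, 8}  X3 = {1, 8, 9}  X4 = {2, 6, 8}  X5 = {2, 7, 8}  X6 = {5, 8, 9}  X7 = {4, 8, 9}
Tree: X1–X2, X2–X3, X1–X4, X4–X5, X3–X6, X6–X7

Yes; width 2.

Vertex coverage: the bags together contain {1, 2, 3, 4, 5, 6, 7, 8, 9}, the full vertex set. Edge coverage: each edge of G has both endpoints in at least one bag. Running intersection: for every vertex, the bags containing it form a connected subtree. All three properties hold, so this is a valid tree decomposition of width max|bag| − 1 = 2, and hence tw(G) ≤ 2.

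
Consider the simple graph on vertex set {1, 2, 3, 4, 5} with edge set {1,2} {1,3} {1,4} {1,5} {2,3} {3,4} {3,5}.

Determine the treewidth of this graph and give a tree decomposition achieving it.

The largest bag has 3 vertices, giving width 2; this decomposition certifies tw(G) ≤ 2. On the other hand G contains the 3-clique {1, 2, 3}. A clique must lie in a single bag of any decomposition, so no decomposition can have width below 2. Therefore the treewidth is 2.

Treewidth 2.
One optimal decomposition is:
Bags: B1 = {1, 3, 4}  B2 = {1, 2, 3}  B3 = {1, 3, 5}
Tree: B1–B2, B2–B3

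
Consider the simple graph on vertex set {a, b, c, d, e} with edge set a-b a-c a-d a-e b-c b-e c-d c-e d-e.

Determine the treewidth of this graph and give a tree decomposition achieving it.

Treewidth 3.
Bags: B1 = {a, b, c, e}  B2 = {a, c, d, e}
Tree: B1–B2

Every bag has size at most 4, so the width is 4 − 1 = 3 and tw(G) ≤ 3. On the other hand G contains the 4-clique {a, c, d, e}. A clique must lie in a single bag of any decomposition, so no decomposition can have width below 3. Combining the bounds, tw(G) = 3.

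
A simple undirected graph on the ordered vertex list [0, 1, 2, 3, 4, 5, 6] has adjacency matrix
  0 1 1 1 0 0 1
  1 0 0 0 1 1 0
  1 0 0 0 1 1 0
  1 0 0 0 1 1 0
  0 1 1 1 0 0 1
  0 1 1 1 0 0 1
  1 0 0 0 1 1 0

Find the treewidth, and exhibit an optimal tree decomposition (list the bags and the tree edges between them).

The largest bag has 4 vertices, giving width 3; this decomposition certifies tw(G) ≤ 3. For the lower bound: the 4 vertex sets {5,6}, {1,4}, {0}, {3} are disjoint, each induces a connected subgraph, and every pair is joined by at least one edge of G. Contracting each set to a single vertex therefore yields K_{4} as a minor, and since treewidth is minor-monotone, tw(G) ≥ tw(K_{4}) = 3. The upper and lower bounds meet at 3, so that is the treewidth.

Treewidth 3.
One such decomposition:
Bags: B1 = {0, 4, 5, 6}  B2 = {0, 1, 4, 5}  B3 = {0, 3, 4, 5}  B4 = {0, 2, 4, 5}
Tree: B1–B2, B2–B3, B3–B4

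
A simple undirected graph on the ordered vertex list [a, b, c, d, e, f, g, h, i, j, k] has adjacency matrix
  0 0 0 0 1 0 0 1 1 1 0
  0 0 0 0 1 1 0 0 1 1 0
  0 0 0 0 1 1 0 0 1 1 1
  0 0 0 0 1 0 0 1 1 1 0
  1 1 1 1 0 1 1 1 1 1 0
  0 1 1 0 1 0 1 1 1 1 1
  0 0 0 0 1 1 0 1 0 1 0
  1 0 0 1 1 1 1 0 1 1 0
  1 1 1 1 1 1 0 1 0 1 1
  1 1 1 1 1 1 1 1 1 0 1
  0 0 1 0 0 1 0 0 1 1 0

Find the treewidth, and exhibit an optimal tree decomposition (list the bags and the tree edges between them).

The largest bag has 5 vertices, giving width 4; this decomposition certifies tw(G) ≤ 4. For the lower bound, the 5 vertices {e, f, g, h, j} are pairwise adjacent, and any tree decomposition puts a clique entirely inside one bag — forcing width ≥ 4. The upper and lower bounds meet at 4, so that is the treewidth.

Treewidth 4.
One optimal decomposition is:
Bags: B1 = {e, f, h, i, j}  B2 = {e, f, g, h, j}  B3 = {a, e, h, i, j}  B4 = {c, e, f, i, j}  B5 = {c, f, i, j, k}  B6 = {b, e, f, i, j}  B7 = {d, e, h, i, j}
Tree: B1–B2, B1–B3, B1–B4, B4–B5, B1–B6, B3–B7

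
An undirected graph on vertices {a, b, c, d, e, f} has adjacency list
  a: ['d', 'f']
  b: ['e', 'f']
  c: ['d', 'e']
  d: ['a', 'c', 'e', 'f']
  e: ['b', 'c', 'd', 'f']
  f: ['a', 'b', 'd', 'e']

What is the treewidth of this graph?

2

A width-2 tree decomposition is:
Bags: B1 = {a, d, f}  B2 = {d, e, f}  B3 = {c, d, e}  B4 = {b, e, f}
Tree: B1–B2, B2–B3, B2–B4
The largest bag has 3 vertices, giving width 2; this decomposition certifies tw(G) ≤ 2. Conversely, {c, d, e} is a clique of size 3, and the vertices of any clique must share a bag in every tree decomposition; so some bag has ≥ 3 vertices and tw(G) ≥ 2. The upper and lower bounds meet at 2, so that is the treewidth.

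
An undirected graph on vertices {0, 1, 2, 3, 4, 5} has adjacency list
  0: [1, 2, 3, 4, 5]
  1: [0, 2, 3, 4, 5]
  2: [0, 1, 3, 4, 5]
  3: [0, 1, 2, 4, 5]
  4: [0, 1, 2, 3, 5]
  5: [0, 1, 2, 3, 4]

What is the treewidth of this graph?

A width-5 tree decomposition is:
Bags: B1 = {0, 1, 2, 3, 4, 5}
Tree: (single bag)
A single bag containing all 6 vertices is trivially a valid decomposition of width 5. On the other hand G contains the 6-clique {0, 1, 2, 3, 4, 5}. A clique must lie in a single bag of any decomposition, so no decomposition can have width below 5. Combining the bounds, tw(G) = 5.

5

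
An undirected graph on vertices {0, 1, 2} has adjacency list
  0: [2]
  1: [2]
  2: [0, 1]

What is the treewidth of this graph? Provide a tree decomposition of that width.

Each bag holds 2 vertices, so the decomposition has width 1, which upper-bounds the treewidth. Since G has at least one edge (e.g. 2–0), it is not an edgeless graph, so tw(G) ≥ 1. Hence tw(G) = 1 exactly.

Treewidth 1.
One optimal decomposition is:
Bags: B1 = {0, 2}  B2 = {1, 2}
Tree: B1–B2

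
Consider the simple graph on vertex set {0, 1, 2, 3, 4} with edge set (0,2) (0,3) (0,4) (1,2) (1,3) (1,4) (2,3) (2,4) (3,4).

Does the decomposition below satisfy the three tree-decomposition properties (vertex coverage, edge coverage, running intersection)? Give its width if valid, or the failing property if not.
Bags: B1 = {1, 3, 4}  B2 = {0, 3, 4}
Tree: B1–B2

A tree decomposition must satisfy three properties: every vertex lies in some bag; for every edge, both endpoints lie together in some bag; and for every vertex, the bags containing it form a connected subtree. Here vertex 2 appears in no bag, so the decomposition is invalid.

No — vertex 2 appears in no bag.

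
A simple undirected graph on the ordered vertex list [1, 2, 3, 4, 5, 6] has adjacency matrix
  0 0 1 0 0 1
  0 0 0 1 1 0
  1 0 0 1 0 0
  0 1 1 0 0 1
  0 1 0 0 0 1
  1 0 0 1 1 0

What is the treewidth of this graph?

A width-2 tree decomposition is:
Bags: B1 = {2, 5, 6}  B2 = {2, 4, 6}  B3 = {1, 4, 6}  B4 = {1, 3, 4}
Tree: B1–B2, B2–B3, B3–B4
Every bag has size at most 3, so the width is 3 − 1 = 2 and tw(G) ≤ 2. For the lower bound, G contains the cycle 5–2–4–6–5, so G is not a forest; only forests have treewidth ≤ 1, hence tw(G) ≥ 2. Combining the bounds, tw(G) = 2.

2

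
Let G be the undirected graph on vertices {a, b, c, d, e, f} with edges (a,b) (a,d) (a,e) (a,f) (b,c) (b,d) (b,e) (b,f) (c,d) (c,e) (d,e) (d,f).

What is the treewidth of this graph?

A width-3 tree decomposition is:
Bags: B1 = {a, b, d, e}  B2 = {b, c, d, e}  B3 = {a, b, d, f}
Tree: B1–B2, B1–B3
Each bag holds 4 vertices, so the decomposition has width 3, which upper-bounds the treewidth. On the other hand G contains the 4-clique {b, c, d, e}. A clique must lie in a single bag of any decomposition, so no decomposition can have width below 3. The upper and lower bounds meet at 3, so that is the treewidth.

3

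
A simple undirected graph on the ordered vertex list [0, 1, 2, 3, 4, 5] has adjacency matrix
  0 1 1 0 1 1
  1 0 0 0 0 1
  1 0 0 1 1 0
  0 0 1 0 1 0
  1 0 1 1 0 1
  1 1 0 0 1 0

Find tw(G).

A width-2 tree decomposition is:
Bags: B1 = {0, 4, 5}  B2 = {0, 1, 5}  B3 = {0, 2, 4}  B4 = {2, 3, 4}
Tree: B1–B2, B1–B3, B3–B4
Every bag has size at most 3, so the width is 3 − 1 = 2 and tw(G) ≤ 2. On the other hand G contains the 3-clique {0, 1, 5}. A clique must lie in a single bag of any decomposition, so no decomposition can have width below 2. Therefore the treewidth is 2.

2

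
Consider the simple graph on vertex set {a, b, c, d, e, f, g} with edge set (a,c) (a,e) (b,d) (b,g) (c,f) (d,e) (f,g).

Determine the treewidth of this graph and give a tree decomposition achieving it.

Every bag has size at most 3, so the width is 3 − 1 = 2 and tw(G) ≤ 2. For the lower bound, G contains the cycle b–d–e–a–c–f–g–b, so G is not a forest; only forests have treewidth ≤ 1, hence tw(G) ≥ 2. Therefore the treewidth is 2.

Treewidth 2.
Bags: B1 = {b, d, e}  B2 = {a, b, e}  B3 = {a, b, c}  B4 = {b, c, f}  B5 = {b, f, g}
Tree: B1–B2, B2–B3, B3–B4, B4–B5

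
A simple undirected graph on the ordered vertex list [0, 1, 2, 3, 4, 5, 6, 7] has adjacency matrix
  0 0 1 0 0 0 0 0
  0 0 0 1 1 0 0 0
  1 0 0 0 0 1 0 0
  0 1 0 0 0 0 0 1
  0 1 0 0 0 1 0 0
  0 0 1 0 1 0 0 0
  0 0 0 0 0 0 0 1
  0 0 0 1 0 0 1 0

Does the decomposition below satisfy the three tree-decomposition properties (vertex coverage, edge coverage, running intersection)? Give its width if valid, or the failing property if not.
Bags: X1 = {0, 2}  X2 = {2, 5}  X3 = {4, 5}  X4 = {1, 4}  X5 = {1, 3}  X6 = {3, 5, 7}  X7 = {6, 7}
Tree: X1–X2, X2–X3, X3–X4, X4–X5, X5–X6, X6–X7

No — bags containing vertex 5 are not connected in the tree.

A tree decomposition must satisfy three properties: every vertex lies in some bag; for every edge, both endpoints lie together in some bag; and for every vertex, the bags containing it form a connected subtree. Here bags containing vertex 5 are not connected in the tree, so the decomposition is invalid.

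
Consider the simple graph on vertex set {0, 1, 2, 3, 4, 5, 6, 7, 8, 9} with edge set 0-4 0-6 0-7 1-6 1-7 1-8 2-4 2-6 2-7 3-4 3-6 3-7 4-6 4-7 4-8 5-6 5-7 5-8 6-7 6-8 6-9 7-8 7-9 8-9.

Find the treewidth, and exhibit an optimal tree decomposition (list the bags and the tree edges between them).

Treewidth 3.
Bags: B1 = {2, 4, 6, 7}  B2 = {0, 4, 6, 7}  B3 = {4, 6, 7, 8}  B4 = {5, 6, 7, 8}  B5 = {1, 6, 7, 8}  B6 = {6, 7, 8, 9}  B7 = {3, 4, 6, 7}
Tree: B1–B2, B1–B3, B3–B4, B4–B5, B4–B6, B3–B7

The largest bag has 4 vertices, giving width 3; this decomposition certifies tw(G) ≤ 3. Conversely, {1, 6, 7, 8} is a clique of size 4, and the vertices of any clique must share a bag in every tree decomposition; so some bag has ≥ 4 vertices and tw(G) ≥ 3. The upper and lower bounds meet at 3, so that is the treewidth.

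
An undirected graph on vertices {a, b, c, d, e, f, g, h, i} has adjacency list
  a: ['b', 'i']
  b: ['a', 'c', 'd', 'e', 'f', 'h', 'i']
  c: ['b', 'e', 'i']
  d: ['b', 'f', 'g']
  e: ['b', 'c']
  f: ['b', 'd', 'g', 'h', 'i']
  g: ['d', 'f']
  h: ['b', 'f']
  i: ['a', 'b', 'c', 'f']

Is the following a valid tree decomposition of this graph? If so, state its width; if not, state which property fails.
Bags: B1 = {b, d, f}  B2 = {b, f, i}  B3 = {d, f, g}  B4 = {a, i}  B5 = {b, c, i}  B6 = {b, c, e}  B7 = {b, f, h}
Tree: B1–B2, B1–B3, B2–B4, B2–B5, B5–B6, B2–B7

No — edge (b,a) lies in no bag.

A tree decomposition must satisfy three properties: every vertex lies in some bag; for every edge, both endpoints lie together in some bag; and for every vertex, the bags containing it form a connected subtree. Here edge (b,a) lies in no bag, so the decomposition is invalid.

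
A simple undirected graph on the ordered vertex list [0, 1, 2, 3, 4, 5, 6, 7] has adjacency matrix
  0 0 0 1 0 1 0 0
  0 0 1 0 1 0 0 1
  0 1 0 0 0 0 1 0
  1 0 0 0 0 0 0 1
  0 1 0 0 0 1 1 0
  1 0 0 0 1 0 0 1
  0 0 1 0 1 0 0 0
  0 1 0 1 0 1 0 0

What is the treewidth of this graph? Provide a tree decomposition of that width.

Treewidth 2.
One such decomposition:
Bags: B1 = {1, 2, 6}  B2 = {1, 4, 6}  B3 = {1, 4, 7}  B4 = {4, 5, 7}  B5 = {3, 5, 7}  B6 = {0, 3, 5}
Tree: B1–B2, B2–B3, B3–B4, B4–B5, B5–B6

Every bag has size at most 3, so the width is 3 − 1 = 2 and tw(G) ≤ 2. Since 2–6–4–1–2 is a cycle in G, G is not acyclic. Forests are exactly the graphs of treewidth ≤ 1, so tw(G) ≥ 2. Combining the bounds, tw(G) = 2.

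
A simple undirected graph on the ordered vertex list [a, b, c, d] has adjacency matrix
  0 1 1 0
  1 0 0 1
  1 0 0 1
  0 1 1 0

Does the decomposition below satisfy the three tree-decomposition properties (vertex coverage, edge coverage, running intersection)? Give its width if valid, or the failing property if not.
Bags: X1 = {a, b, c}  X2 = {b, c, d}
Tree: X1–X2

Every vertex of G appears in some bag (union = {a, b, c, d}); every edge is covered by a bag; and for each vertex v the set of bags containing v is connected in the bag tree. The decomposition is therefore valid. The largest bag has 3 vertices, so the width is 2.

Yes; width 2.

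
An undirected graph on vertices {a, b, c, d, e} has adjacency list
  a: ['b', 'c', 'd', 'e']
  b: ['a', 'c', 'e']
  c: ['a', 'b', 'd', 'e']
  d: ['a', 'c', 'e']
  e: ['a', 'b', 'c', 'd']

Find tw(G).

A width-3 tree decomposition is:
Bags: B1 = {a, b, c, e}  B2 = {a, c, d, e}
Tree: B1–B2
Every bag has size at most 4, so the width is 4 − 1 = 3 and tw(G) ≤ 3. For the lower bound, the 4 vertices {a, c, d, e} are pairwise adjacent, and any tree decomposition puts a clique entirely inside one bag — forcing width ≥ 3. Combining the bounds, tw(G) = 3.

3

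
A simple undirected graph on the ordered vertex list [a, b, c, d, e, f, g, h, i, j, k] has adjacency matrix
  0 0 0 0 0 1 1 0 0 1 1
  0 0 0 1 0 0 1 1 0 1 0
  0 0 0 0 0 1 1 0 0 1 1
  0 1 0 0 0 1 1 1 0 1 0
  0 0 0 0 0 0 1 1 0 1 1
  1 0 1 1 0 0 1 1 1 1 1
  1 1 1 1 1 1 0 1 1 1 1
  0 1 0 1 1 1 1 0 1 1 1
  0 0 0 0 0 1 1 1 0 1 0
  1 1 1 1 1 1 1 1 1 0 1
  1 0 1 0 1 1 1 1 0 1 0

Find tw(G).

A width-4 tree decomposition is:
Bags: B1 = {e, g, h, j, k}  B2 = {f, g, h, j, k}  B3 = {c, f, g, j, k}  B4 = {a, f, g, j, k}  B5 = {d, f, g, h, j}  B6 = {f, g, h, i, j}  B7 = {b, d, g, h, j}
Tree: B1–B2, B2–B3, B2–B4, B2–B5, B2–B6, B5–B7
Every bag has size at most 5, so the width is 5 − 1 = 4 and tw(G) ≤ 4. On the other hand G contains the 5-clique {e, g, h, j, k}. A clique must lie in a single bag of any decomposition, so no decomposition can have width below 4. Therefore the treewidth is 4.

4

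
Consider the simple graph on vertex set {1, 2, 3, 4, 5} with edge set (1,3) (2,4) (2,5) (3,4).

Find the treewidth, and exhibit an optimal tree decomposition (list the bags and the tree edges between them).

Every bag has size at most 2, so the width is 2 − 1 = 1 and tw(G) ≤ 1. Since G has at least one edge (e.g. 5–2), it is not an edgeless graph, so tw(G) ≥ 1. The upper and lower bounds meet at 1, so that is the treewidth.

Treewidth 1.
One optimal decomposition is:
Bags: B1 = {2, 5}  B2 = {2, 4}  B3 = {3, 4}  B4 = {1, 3}
Tree: B1–B2, B2–B3, B3–B4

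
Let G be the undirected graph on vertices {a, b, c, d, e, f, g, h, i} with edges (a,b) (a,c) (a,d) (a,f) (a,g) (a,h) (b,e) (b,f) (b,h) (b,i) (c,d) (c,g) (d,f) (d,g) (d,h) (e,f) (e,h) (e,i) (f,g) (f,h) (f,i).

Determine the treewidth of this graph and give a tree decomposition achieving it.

Every bag has size at most 4, so the width is 4 − 1 = 3 and tw(G) ≤ 3. On the other hand G contains the 4-clique {a, c, d, g}. A clique must lie in a single bag of any decomposition, so no decomposition can have width below 3. The upper and lower bounds meet at 3, so that is the treewidth.

Treewidth 3.
One such decomposition:
Bags: B1 = {b, e, f, h}  B2 = {a, b, f, h}  B3 = {a, d, f, h}  B4 = {a, d, f, g}  B5 = {b, e, f, i}  B6 = {a, c, d, g}
Tree: B1–B2, B2–B3, B3–B4, B1–B5, B4–B6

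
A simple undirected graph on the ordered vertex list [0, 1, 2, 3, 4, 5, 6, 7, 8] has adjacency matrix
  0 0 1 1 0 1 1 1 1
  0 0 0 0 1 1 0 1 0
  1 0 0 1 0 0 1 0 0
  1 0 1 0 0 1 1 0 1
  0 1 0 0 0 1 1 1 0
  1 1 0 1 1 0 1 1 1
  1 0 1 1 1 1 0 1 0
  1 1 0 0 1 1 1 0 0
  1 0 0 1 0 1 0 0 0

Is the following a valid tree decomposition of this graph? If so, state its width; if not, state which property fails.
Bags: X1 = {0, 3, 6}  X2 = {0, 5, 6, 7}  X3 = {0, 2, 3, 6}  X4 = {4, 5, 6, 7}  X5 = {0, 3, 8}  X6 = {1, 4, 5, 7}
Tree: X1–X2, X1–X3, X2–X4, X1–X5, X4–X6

A tree decomposition must satisfy three properties: every vertex lies in some bag; for every edge, both endpoints lie together in some bag; and for every vertex, the bags containing it form a connected subtree. Here edge (5,3) lies in no bag, so the decomposition is invalid.

No — edge (5,3) lies in no bag.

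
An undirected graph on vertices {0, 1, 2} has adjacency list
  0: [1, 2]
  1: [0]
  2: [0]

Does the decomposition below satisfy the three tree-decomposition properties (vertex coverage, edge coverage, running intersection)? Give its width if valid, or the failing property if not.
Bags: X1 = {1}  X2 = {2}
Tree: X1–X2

A tree decomposition must satisfy three properties: every vertex lies in some bag; for every edge, both endpoints lie together in some bag; and for every vertex, the bags containing it form a connected subtree. Here vertex 0 appears in no bag, so the decomposition is invalid.

No — vertex 0 appears in no bag.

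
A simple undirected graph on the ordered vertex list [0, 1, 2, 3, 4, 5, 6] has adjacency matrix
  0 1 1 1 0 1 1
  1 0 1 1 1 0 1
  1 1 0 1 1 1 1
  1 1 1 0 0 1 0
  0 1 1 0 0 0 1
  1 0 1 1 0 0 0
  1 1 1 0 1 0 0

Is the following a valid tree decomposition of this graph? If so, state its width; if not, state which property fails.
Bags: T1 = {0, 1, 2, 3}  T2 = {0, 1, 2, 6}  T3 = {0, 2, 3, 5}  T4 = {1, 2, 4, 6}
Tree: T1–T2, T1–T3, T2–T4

Yes; width 3.

Vertex coverage: the bags together contain {0, 1, 2, 3, 4, 5, 6}, the full vertex set. Edge coverage: each edge of G has both endpoints in at least one bag. Running intersection: for every vertex, the bags containing it form a connected subtree. All three properties hold, so this is a valid tree decomposition of width max|bag| − 1 = 3, and hence tw(G) ≤ 3.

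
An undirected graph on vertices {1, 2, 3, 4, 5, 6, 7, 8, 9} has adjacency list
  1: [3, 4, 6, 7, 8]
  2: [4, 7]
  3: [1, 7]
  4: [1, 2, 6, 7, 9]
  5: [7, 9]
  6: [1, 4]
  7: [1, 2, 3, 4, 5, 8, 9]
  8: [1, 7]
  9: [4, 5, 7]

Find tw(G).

A width-2 tree decomposition is:
Bags: B1 = {1, 4, 7}  B2 = {4, 7, 9}  B3 = {2, 4, 7}  B4 = {1, 7, 8}  B5 = {1, 3, 7}  B6 = {1, 4, 6}  B7 = {5, 7, 9}
Tree: B1–B2, B1–B3, B1–B4, B4–B5, B1–B6, B2–B7
Each bag holds 3 vertices, so the decomposition has width 2, which upper-bounds the treewidth. Conversely, {1, 4, 6} is a clique of size 3, and the vertices of any clique must share a bag in every tree decomposition; so some bag has ≥ 3 vertices and tw(G) ≥ 2. Therefore the treewidth is 2.

2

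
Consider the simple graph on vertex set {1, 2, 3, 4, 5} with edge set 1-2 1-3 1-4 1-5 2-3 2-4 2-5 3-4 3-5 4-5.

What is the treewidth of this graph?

4

A width-4 tree decomposition is:
Bags: B1 = {1, 2, 3, 4, 5}
Tree: (single bag)
With just one bag of size 5, the width is 5 − 1 = 4, so tw(G) ≤ 4. For the lower bound, the 5 vertices {1, 2, 3, 4, 5} are pairwise adjacent, and any tree decomposition puts a clique entirely inside one bag — forcing width ≥ 4. The upper and lower bounds meet at 4, so that is the treewidth.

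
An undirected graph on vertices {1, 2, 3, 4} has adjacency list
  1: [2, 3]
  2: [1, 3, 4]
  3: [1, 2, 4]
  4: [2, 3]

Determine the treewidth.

A width-2 tree decomposition is:
Bags: B1 = {2, 3, 4}  B2 = {1, 2, 3}
Tree: B1–B2
Every bag has size at most 3, so the width is 3 − 1 = 2 and tw(G) ≤ 2. On the other hand G contains the 3-clique {1, 2, 3}. A clique must lie in a single bag of any decomposition, so no decomposition can have width below 2. Combining the bounds, tw(G) = 2.

2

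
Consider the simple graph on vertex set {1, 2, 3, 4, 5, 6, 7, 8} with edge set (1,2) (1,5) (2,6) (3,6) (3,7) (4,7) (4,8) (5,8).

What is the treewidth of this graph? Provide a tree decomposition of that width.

The largest bag has 3 vertices, giving width 2; this decomposition certifies tw(G) ≤ 2. Since 1–5–8–4–7–3–6–2–1 is a cycle in G, G is not acyclic. Forests are exactly the graphs of treewidth ≤ 1, so tw(G) ≥ 2. Combining the bounds, tw(G) = 2.

Treewidth 2.
One optimal decomposition is:
Bags: B1 = {1, 5, 8}  B2 = {1, 4, 8}  B3 = {1, 4, 7}  B4 = {1, 3, 7}  B5 = {1, 3, 6}  B6 = {1, 2, 6}
Tree: B1–B2, B2–B3, B3–B4, B4–B5, B5–B6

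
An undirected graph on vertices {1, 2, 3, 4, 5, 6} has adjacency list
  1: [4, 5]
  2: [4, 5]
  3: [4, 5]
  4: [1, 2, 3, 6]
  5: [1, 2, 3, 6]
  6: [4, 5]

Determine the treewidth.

2

A width-2 tree decomposition is:
Bags: B1 = {3, 4, 5}  B2 = {1, 4, 5}  B3 = {4, 5, 6}  B4 = {2, 4, 5}
Tree: B1–B2, B2–B3, B3–B4
The largest bag has 3 vertices, giving width 2; this decomposition certifies tw(G) ≤ 2. The edges 3–5–1–4–3 form a cycle, so G is not a tree and its treewidth is at least 2. The upper and lower bounds meet at 2, so that is the treewidth.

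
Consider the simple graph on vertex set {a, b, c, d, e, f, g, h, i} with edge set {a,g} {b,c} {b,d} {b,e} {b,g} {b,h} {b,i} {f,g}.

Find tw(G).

1

A width-1 tree decomposition is:
Bags: B1 = {b, h}  B2 = {b, c}  B3 = {b, e}  B4 = {b, i}  B5 = {b, g}  B6 = {f, g}  B7 = {a, g}  B8 = {b, d}
Tree: B1–B2, B2–B3, B1–B4, B4–B5, B5–B6, B5–B7, B5–B8
Each bag holds 2 vertices, so the decomposition has width 1, which upper-bounds the treewidth. Any graph with an edge has treewidth ≥ 1, and G has the edge b–h. The upper and lower bounds meet at 1, so that is the treewidth.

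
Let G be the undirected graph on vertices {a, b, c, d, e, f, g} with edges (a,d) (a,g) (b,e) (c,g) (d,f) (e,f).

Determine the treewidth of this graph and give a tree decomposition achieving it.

Treewidth 1.
One such decomposition:
Bags: B1 = {b, e}  B2 = {e, f}  B3 = {d, f}  B4 = {a, d}  B5 = {a, g}  B6 = {c, g}
Tree: B1–B2, B2–B3, B3–B4, B4–B5, B5–B6

Every bag has size at most 2, so the width is 2 − 1 = 1 and tw(G) ≤ 1. Any graph with an edge has treewidth ≥ 1, and G has the edge b–e. Hence tw(G) = 1 exactly.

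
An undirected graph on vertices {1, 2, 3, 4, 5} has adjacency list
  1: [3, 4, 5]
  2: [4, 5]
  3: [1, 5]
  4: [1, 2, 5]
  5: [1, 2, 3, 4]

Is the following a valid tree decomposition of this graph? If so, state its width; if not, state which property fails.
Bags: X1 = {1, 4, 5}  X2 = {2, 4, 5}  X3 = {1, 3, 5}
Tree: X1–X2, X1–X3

Vertex coverage: the bags together contain {1, 2, 3, 4, 5}, the full vertex set. Edge coverage: each edge of G has both endpoints in at least one bag. Running intersection: for every vertex, the bags containing it form a connected subtree. All three properties hold, so this is a valid tree decomposition of width max|bag| − 1 = 2, and hence tw(G) ≤ 2.

Yes; width 2.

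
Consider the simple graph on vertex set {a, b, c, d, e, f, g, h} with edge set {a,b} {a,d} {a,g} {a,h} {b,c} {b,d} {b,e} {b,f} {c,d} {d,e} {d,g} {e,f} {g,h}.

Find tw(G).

A width-2 tree decomposition is:
Bags: B1 = {a, b, d}  B2 = {b, d, e}  B3 = {b, c, d}  B4 = {b, e, f}  B5 = {a, d, g}  B6 = {a, g, h}
Tree: B1–B2, B2–B3, B2–B4, B1–B5, B5–B6
The largest bag has 3 vertices, giving width 2; this decomposition certifies tw(G) ≤ 2. For the lower bound, the 3 vertices {a, d, g} are pairwise adjacent, and any tree decomposition puts a clique entirely inside one bag — forcing width ≥ 2. Therefore the treewidth is 2.

2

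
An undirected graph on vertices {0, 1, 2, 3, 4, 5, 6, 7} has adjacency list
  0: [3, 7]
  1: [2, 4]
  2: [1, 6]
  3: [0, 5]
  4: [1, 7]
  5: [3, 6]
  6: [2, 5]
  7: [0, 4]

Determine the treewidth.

2

A width-2 tree decomposition is:
Bags: B1 = {1, 2, 6}  B2 = {1, 5, 6}  B3 = {1, 3, 5}  B4 = {0, 1, 3}  B5 = {0, 1, 7}  B6 = {1, 4, 7}
Tree: B1–B2, B2–B3, B3–B4, B4–B5, B5–B6
Each bag holds 3 vertices, so the decomposition has width 2, which upper-bounds the treewidth. Since 1–2–6–5–3–0–7–4–1 is a cycle in G, G is not acyclic. Forests are exactly the graphs of treewidth ≤ 1, so tw(G) ≥ 2. The upper and lower bounds meet at 2, so that is the treewidth.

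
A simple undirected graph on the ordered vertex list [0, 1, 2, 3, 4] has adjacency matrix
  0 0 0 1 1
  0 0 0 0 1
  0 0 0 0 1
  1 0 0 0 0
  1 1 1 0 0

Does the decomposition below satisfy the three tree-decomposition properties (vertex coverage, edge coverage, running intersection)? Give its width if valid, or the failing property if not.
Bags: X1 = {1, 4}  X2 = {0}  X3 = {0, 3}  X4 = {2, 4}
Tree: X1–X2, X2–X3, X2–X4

No — edge (4,0) lies in no bag.

A tree decomposition must satisfy three properties: every vertex lies in some bag; for every edge, both endpoints lie together in some bag; and for every vertex, the bags containing it form a connected subtree. Here edge (4,0) lies in no bag, so the decomposition is invalid.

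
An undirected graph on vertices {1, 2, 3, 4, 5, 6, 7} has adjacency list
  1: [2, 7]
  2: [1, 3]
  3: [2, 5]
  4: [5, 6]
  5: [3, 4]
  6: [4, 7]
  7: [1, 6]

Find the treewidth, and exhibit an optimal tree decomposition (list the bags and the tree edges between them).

Each bag holds 3 vertices, so the decomposition has width 2, which upper-bounds the treewidth. For the lower bound, G contains the cycle 1–7–6–4–5–3–2–1, so G is not a forest; only forests have treewidth ≤ 1, hence tw(G) ≥ 2. Combining the bounds, tw(G) = 2.

Treewidth 2.
One such decomposition:
Bags: B1 = {1, 6, 7}  B2 = {1, 4, 6}  B3 = {1, 4, 5}  B4 = {1, 3, 5}  B5 = {1, 2, 3}
Tree: B1–B2, B2–B3, B3–B4, B4–B5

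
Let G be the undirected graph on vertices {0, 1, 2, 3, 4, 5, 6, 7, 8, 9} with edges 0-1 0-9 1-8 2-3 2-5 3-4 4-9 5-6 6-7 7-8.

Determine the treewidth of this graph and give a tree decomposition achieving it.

Treewidth 2.
One optimal decomposition is:
Bags: B1 = {2, 3, 4}  B2 = {2, 4, 9}  B3 = {0, 2, 9}  B4 = {0, 1, 2}  B5 = {1, 2, 8}  B6 = {2, 7, 8}  B7 = {2, 6, 7}  B8 = {2, 5, 6}
Tree: B1–B2, B2–B3, B3–B4, B4–B5, B5–B6, B6–B7, B7–B8

The largest bag has 3 vertices, giving width 2; this decomposition certifies tw(G) ≤ 2. For the lower bound, G contains the cycle 2–3–4–9–0–1–8–7–6–5–2, so G is not a forest; only forests have treewidth ≤ 1, hence tw(G) ≥ 2. Combining the bounds, tw(G) = 2.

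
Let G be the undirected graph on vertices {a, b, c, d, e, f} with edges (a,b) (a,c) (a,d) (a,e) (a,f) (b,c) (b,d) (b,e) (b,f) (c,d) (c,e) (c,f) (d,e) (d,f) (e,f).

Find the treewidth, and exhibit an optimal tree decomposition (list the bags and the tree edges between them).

Treewidth 5.
Bags: B1 = {a, b, c, d, e, f}
Tree: (single bag)

A single bag containing all 6 vertices is trivially a valid decomposition of width 5. For the lower bound, the 6 vertices {a, b, c, d, e, f} are pairwise adjacent, and any tree decomposition puts a clique entirely inside one bag — forcing width ≥ 5. The upper and lower bounds meet at 5, so that is the treewidth.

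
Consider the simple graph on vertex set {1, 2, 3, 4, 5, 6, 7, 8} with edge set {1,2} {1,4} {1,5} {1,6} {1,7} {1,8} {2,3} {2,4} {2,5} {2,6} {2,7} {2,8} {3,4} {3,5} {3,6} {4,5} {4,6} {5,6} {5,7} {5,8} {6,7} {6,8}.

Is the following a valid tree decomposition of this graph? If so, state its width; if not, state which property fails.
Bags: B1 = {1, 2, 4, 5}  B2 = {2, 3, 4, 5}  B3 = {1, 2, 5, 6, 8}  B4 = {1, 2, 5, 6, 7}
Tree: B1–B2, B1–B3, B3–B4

No — edge (6,4) lies in no bag.

A tree decomposition must satisfy three properties: every vertex lies in some bag; for every edge, both endpoints lie together in some bag; and for every vertex, the bags containing it form a connected subtree. Here edge (6,4) lies in no bag, so the decomposition is invalid.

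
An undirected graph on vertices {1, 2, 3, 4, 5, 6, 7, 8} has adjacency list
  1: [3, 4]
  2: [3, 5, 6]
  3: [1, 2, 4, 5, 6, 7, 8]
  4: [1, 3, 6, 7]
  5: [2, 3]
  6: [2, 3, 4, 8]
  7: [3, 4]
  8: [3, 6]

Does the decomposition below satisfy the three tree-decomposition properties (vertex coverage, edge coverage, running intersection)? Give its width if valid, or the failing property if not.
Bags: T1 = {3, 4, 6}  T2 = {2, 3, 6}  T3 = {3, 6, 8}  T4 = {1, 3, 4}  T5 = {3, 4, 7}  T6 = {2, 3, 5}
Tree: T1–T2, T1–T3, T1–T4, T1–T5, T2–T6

Yes; width 2.

Checking the three conditions: (i) the bags cover all of {1, 2, 3, 4, 5, 6, 7, 8}; (ii) for each edge, some bag contains both endpoints; (iii) the bags containing any fixed vertex form a subtree. All hold, so the decomposition is valid with width 3 − 1 = 2.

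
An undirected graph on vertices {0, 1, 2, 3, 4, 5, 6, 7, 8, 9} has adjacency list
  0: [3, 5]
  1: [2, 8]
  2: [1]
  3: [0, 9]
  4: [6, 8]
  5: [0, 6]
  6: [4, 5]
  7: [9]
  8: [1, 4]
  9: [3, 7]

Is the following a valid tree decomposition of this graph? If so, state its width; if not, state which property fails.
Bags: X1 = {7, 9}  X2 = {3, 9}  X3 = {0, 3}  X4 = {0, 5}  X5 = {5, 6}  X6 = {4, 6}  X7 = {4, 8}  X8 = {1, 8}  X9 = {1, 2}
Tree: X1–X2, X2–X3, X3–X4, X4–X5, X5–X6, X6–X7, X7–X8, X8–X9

Yes; width 1.

Every vertex of G appears in some bag (union = {0, 1, 2, 3, 4, 5, 6, 7, 8, 9}); every edge is covered by a bag; and for each vertex v the set of bags containing v is connected in the bag tree. The decomposition is therefore valid. The largest bag has 2 vertices, so the width is 1.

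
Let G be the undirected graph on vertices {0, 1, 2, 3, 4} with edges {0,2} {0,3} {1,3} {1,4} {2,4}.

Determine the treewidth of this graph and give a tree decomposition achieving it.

Treewidth 2.
Bags: B1 = {1, 2, 4}  B2 = {1, 2, 3}  B3 = {0, 2, 3}
Tree: B1–B2, B2–B3

Every bag has size at most 3, so the width is 3 − 1 = 2 and tw(G) ≤ 2. Since 2–4–1–3–0–2 is a cycle in G, G is not acyclic. Forests are exactly the graphs of treewidth ≤ 1, so tw(G) ≥ 2. The upper and lower bounds meet at 2, so that is the treewidth.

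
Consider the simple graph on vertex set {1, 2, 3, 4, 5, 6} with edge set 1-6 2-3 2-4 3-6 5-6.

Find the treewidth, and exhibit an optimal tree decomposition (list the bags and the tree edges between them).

The largest bag has 2 vertices, giving width 1; this decomposition certifies tw(G) ≤ 1. Any graph with an edge has treewidth ≥ 1, and G has the edge 3–6. The upper and lower bounds meet at 1, so that is the treewidth.

Treewidth 1.
One optimal decomposition is:
Bags: B1 = {3, 6}  B2 = {1, 6}  B3 = {2, 3}  B4 = {2, 4}  B5 = {5, 6}
Tree: B1–B2, B1–B3, B3–B4, B1–B5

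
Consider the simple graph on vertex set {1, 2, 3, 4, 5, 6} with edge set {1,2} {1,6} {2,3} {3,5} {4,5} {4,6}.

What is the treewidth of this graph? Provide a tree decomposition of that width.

Treewidth 2.
One such decomposition:
Bags: B1 = {4, 5, 6}  B2 = {3, 5, 6}  B3 = {2, 3, 6}  B4 = {1, 2, 6}
Tree: B1–B2, B2–B3, B3–B4

Each bag holds 3 vertices, so the decomposition has width 2, which upper-bounds the treewidth. For the lower bound, G contains the cycle 6–4–5–3–2–1–6, so G is not a forest; only forests have treewidth ≤ 1, hence tw(G) ≥ 2. The upper and lower bounds meet at 2, so that is the treewidth.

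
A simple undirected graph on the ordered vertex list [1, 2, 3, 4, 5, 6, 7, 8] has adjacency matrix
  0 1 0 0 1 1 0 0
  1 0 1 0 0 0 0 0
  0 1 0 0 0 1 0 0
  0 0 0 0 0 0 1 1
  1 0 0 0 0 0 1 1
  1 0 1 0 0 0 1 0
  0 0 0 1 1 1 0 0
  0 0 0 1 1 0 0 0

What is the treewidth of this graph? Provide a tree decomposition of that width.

Treewidth 2.
One such decomposition:
Bags: B1 = {4, 7, 8}  B2 = {5, 7, 8}  B3 = {5, 6, 7}  B4 = {1, 5, 6}  B5 = {1, 3, 6}  B6 = {1, 2, 3}
Tree: B1–B2, B2–B3, B3–B4, B4–B5, B5–B6

Every bag has size at most 3, so the width is 3 − 1 = 2 and tw(G) ≤ 2. The edges 4–8–5–7–4 form a cycle, so G is not a tree and its treewidth is at least 2. Hence tw(G) = 2 exactly.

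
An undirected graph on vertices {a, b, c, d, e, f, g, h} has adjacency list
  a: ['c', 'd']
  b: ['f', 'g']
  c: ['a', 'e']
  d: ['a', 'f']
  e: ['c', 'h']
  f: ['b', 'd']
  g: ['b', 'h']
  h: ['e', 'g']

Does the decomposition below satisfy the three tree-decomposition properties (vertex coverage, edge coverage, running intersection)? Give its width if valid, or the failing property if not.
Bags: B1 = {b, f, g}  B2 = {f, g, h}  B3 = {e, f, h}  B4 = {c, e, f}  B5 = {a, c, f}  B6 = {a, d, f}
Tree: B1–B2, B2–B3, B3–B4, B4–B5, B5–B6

Yes; width 2.

Every vertex of G appears in some bag (union = {a, b, c, d, e, f, g, h}); every edge is covered by a bag; and for each vertex v the set of bags containing v is connected in the bag tree. The decomposition is therefore valid. The largest bag has 3 vertices, so the width is 2.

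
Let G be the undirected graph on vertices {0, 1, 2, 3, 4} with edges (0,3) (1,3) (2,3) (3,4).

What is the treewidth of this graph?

A width-1 tree decomposition is:
Bags: B1 = {2, 3}  B2 = {3, 4}  B3 = {0, 3}  B4 = {1, 3}
Tree: B1–B2, B2–B3, B1–B4
The largest bag has 2 vertices, giving width 1; this decomposition certifies tw(G) ≤ 1. Any graph with an edge has treewidth ≥ 1, and G has the edge 3–2. Hence tw(G) = 1 exactly.

1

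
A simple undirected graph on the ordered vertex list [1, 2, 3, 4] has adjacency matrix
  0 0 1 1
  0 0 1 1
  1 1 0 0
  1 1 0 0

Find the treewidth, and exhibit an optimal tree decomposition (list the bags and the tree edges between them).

Treewidth 2.
One optimal decomposition is:
Bags: B1 = {1, 3, 4}  B2 = {2, 3, 4}
Tree: B1–B2

Each bag holds 3 vertices, so the decomposition has width 2, which upper-bounds the treewidth. The edges 4–1–3–2–4 form a cycle, so G is not a tree and its treewidth is at least 2. Combining the bounds, tw(G) = 2.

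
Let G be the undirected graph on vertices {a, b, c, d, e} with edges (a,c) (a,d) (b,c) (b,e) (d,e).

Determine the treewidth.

A width-2 tree decomposition is:
Bags: B1 = {a, c, d}  B2 = {b, c, d}  B3 = {b, d, e}
Tree: B1–B2, B2–B3
Each bag holds 3 vertices, so the decomposition has width 2, which upper-bounds the treewidth. Since d–a–c–b–e–d is a cycle in G, G is not acyclic. Forests are exactly the graphs of treewidth ≤ 1, so tw(G) ≥ 2. Hence tw(G) = 2 exactly.

2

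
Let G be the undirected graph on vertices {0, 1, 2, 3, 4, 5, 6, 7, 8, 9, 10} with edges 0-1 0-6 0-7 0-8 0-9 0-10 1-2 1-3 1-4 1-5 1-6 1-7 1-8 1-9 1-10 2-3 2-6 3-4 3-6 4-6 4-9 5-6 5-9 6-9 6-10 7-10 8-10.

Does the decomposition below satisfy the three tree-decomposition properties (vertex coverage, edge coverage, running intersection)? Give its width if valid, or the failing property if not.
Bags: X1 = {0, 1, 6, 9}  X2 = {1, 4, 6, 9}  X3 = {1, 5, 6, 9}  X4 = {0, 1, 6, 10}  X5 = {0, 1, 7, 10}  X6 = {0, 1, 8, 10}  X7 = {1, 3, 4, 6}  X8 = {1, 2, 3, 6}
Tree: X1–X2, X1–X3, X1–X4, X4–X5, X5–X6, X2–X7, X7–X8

Yes; width 3.

Every vertex of G appears in some bag (union = {0, 1, 2, 3, 4, 5, 6, 7, 8, 9, 10}); every edge is covered by a bag; and for each vertex v the set of bags containing v is connected in the bag tree. The decomposition is therefore valid. The largest bag has 4 vertices, so the width is 3.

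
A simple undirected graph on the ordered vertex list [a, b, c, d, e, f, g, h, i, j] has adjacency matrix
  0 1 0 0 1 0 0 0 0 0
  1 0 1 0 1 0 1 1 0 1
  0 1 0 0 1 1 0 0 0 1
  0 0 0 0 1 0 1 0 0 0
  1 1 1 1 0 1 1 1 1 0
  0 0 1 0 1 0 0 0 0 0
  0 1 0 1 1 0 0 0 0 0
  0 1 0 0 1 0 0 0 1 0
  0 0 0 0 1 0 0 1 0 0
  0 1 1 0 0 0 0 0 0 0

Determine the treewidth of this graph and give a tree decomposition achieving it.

Treewidth 2.
One optimal decomposition is:
Bags: B1 = {b, e, g}  B2 = {b, c, e}  B3 = {b, c, j}  B4 = {d, e, g}  B5 = {a, b, e}  B6 = {b, e, h}  B7 = {e, h, i}  B8 = {c, e, f}
Tree: B1–B2, B2–B3, B1–B4, B1–B5, B1–B6, B6–B7, B2–B8

Every bag has size at most 3, so the width is 3 − 1 = 2 and tw(G) ≤ 2. Conversely, {b, c, j} is a clique of size 3, and the vertices of any clique must share a bag in every tree decomposition; so some bag has ≥ 3 vertices and tw(G) ≥ 2. Therefore the treewidth is 2.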